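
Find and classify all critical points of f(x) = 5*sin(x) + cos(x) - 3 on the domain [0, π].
f'(x) = -sin(x) + 5*cos(x)

Solve f'(x) = 0 on [0, π]:
  f'(x) = 0 ⇔ 5*cos(x) = sin(x) ⇔ tan(x) = 5, i.e. x = arctan(5) + nπ; keep the solutions lying in [0, π].
  ⇒ x = atan(5) ≈ 1.3734

f''(x) = -5*sin(x) - cos(x)
Second-derivative test at each critical point:
  f''(1.3734) = -5.0990 < 0 → local maximum

Critical points: x = atan(5) ≈ 1.3734 (local maximum)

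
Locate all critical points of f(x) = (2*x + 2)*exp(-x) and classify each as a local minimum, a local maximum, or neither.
f'(x) = -2*x*exp(-x)

Solve f'(x) = 0:
  f'(x) = (-2*x)·exp(-x) and exp(-x) > 0 for every x, so f'(x) = 0 ⇔ -2*x = 0.
  -2*x = 0.
  ⇒ x = 0

f''(x) = 2*(x - 1)*exp(-x)
Second-derivative test at each critical point:
  f''(0) = -2 < 0 → local maximum

Critical points: x = 0 (local maximum)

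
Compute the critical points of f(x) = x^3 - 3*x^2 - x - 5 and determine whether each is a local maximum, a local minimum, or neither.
f'(x) = 3*x^2 - 6*x - 1

Solve f'(x) = 0:
  3*x^2 - 6*x - 1 = 0 has no rational roots; quadratic formula: x = (6 ± √48)/6.
  ⇒ x = 1 - 2*sqrt(3)/3 ≈ -0.1547, 1 + 2*sqrt(3)/3 ≈ 2.1547

f''(x) = 6*x - 6
Second-derivative test at each critical point:
  f''(-0.1547) = -6.9282 < 0 → local maximum
  f''(2.1547) = 6.9282 > 0 → local minimum

Critical points: x = 1 - 2*sqrt(3)/3 ≈ -0.1547 (local maximum); x = 1 + 2*sqrt(3)/3 ≈ 2.1547 (local minimum)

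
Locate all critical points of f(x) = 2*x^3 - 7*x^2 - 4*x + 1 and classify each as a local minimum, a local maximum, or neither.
f'(x) = 6*x^2 - 14*x - 4

Solve f'(x) = 0:
  Factor: 6*x^2 - 14*x - 4 = 2*(3*x^2 - 7*x - 2); 3*x^2 - 7*x - 2 = 0 has no rational roots; quadratic formula: x = (7 ± √73)/6.
  ⇒ x = 7/6 - sqrt(73)/6 ≈ -0.2573, 7/6 + sqrt(73)/6 ≈ 2.5907

f''(x) = 12*x - 14
Second-derivative test at each critical point:
  f''(-0.2573) = -17.0880 < 0 → local maximum
  f''(2.5907) = 17.0880 > 0 → local minimum

Critical points: x = 7/6 - sqrt(73)/6 ≈ -0.2573 (local maximum); x = 7/6 + sqrt(73)/6 ≈ 2.5907 (local minimum)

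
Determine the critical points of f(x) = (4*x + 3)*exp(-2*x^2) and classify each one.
f'(x) = 4*(-x*(4*x + 3) + 1)*exp(-2*x^2)

Solve f'(x) = 0:
  f'(x) = (-16*x^2 - 12*x + 4)·exp(-2*x^2) and exp(-2*x^2) > 0 for every x, so f'(x) = 0 ⇔ -16*x^2 - 12*x + 4 = 0.
  Factor: -16*x^2 - 12*x + 4 = -4*(x + 1)*(4*x - 1) = 0.
  ⇒ x = -1, 1/4

f''(x) = 4*(4*x^2*(4*x + 3) - 12*x - 3)*exp(-2*x^2)
Second-derivative test at each critical point:
  f''(-1) = 2.7067 > 0 → local minimum
  f''(1/4) = -17.6499 < 0 → local maximum

Critical points: x = -1 (local minimum); x = 1/4 (local maximum)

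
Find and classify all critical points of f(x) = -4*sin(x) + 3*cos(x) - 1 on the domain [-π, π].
f'(x) = -3*sin(x) - 4*cos(x)

Solve f'(x) = 0 on [-π, π]:
  f'(x) = 0 ⇔ -4*cos(x) = 3*sin(x) ⇔ tan(x) = -4/3, i.e. x = arctan(-4/3) + nπ; keep the solutions lying in [-π, π].
  ⇒ x = -atan(4/3) ≈ -0.9273, pi - atan(4/3) ≈ 2.2143

f''(x) = 4*sin(x) - 3*cos(x)
Second-derivative test at each critical point:
  f''(-0.9273) = -5 < 0 → local maximum
  f''(2.2143) = 5 > 0 → local minimum

Critical points: x = -atan(4/3) ≈ -0.9273 (local maximum); x = pi - atan(4/3) ≈ 2.2143 (local minimum)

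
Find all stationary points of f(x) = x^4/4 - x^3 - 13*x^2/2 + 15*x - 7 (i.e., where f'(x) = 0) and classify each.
f'(x) = x^3 - 3*x^2 - 13*x + 15

Solve f'(x) = 0:
  Factor: x^3 - 3*x^2 - 13*x + 15 = (x - 5)*(x - 1)*(x + 3) = 0.
  ⇒ x = -3, 1, 5

f''(x) = 3*x^2 - 6*x - 13
Second-derivative test at each critical point:
  f''(-3) = 32 > 0 → local minimum
  f''(1) = -16 < 0 → local maximum
  f''(5) = 32 > 0 → local minimum

Critical points: x = -3 (local minimum); x = 1 (local maximum); x = 5 (local minimum)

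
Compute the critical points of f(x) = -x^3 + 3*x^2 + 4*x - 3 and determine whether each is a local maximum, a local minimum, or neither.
f'(x) = -3*x^2 + 6*x + 4

Solve f'(x) = 0:
  3*x^2 - 6*x - 4 = 0 has no rational roots; quadratic formula: x = (6 ± √84)/6.
  ⇒ x = 1 - sqrt(21)/3 ≈ -0.5275, 1 + sqrt(21)/3 ≈ 2.5275

f''(x) = 6 - 6*x
Second-derivative test at each critical point:
  f''(-0.5275) = 9.1652 > 0 → local minimum
  f''(2.5275) = -9.1652 < 0 → local maximum

Critical points: x = 1 - sqrt(21)/3 ≈ -0.5275 (local minimum); x = 1 + sqrt(21)/3 ≈ 2.5275 (local maximum)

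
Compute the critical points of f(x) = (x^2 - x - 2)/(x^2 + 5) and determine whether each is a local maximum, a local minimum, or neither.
f'(x) = (x^2 + 14*x - 5)/(x^4 + 10*x^2 + 25)

Solve f'(x) = 0:
  f'(x) = (x^2 + 14*x - 5)/(x^2 + 5)^2; the denominator is positive wherever f is defined, so f'(x) = 0 ⇔ x^2 + 14*x - 5 = 0.
  x^2 + 14*x - 5 = 0 has no rational roots; quadratic formula: x = (-14 ± √216)/2.
  ⇒ x = -3*sqrt(6) - 7 ≈ -14.3485, -7 + 3*sqrt(6) ≈ 0.3485

f''(x) = 2*(-x^3 - 21*x^2 + 15*x + 35)/(x^6 + 15*x^4 + 75*x^2 + 125)
Second-derivative test at each critical point:
  f''(-14.3485) = -3.305e-04 < 0 → local maximum
  f''(0.3485) = 0.5603 > 0 → local minimum

Critical points: x = -3*sqrt(6) - 7 ≈ -14.3485 (local maximum); x = -7 + 3*sqrt(6) ≈ 0.3485 (local minimum)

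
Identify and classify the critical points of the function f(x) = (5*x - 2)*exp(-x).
f'(x) = (7 - 5*x)*exp(-x)

Solve f'(x) = 0:
  f'(x) = (7 - 5*x)·exp(-x) and exp(-x) > 0 for every x, so f'(x) = 0 ⇔ 7 - 5*x = 0.
  7 - 5*x = 0.
  ⇒ x = 7/5

f''(x) = (5*x - 12)*exp(-x)
Second-derivative test at each critical point:
  f''(7/5) = -1.2330 < 0 → local maximum

Critical points: x = 7/5 (local maximum)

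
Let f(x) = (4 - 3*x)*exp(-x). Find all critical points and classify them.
f'(x) = (3*x - 7)*exp(-x)

Solve f'(x) = 0:
  f'(x) = (3*x - 7)·exp(-x) and exp(-x) > 0 for every x, so f'(x) = 0 ⇔ 3*x - 7 = 0.
  3*x - 7 = 0.
  ⇒ x = 7/3

f''(x) = (10 - 3*x)*exp(-x)
Second-derivative test at each critical point:
  f''(7/3) = 0.2909 > 0 → local minimum

Critical points: x = 7/3 (local minimum)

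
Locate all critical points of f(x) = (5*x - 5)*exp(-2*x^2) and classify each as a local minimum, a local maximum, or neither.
f'(x) = 5*(-4*x*(x - 1) + 1)*exp(-2*x^2)

Solve f'(x) = 0:
  f'(x) = (-20*x^2 + 20*x + 5)·exp(-2*x^2) and exp(-2*x^2) > 0 for every x, so f'(x) = 0 ⇔ -20*x^2 + 20*x + 5 = 0.
  Factor: -20*x^2 + 20*x + 5 = -5*(4*x^2 - 4*x - 1); 4*x^2 - 4*x - 1 = 0 has no rational roots; quadratic formula: x = (4 ± √32)/8.
  ⇒ x = 1/2 - sqrt(2)/2 ≈ -0.2071, 1/2 + sqrt(2)/2 ≈ 1.2071

f''(x) = 20*(4*x^2*(x - 1) - 3*x + 1)*exp(-2*x^2)
Second-derivative test at each critical point:
  f''(-0.2071) = 25.9590 > 0 → local minimum
  f''(1.2071) = -1.5343 < 0 → local maximum

Critical points: x = 1/2 - sqrt(2)/2 ≈ -0.2071 (local minimum); x = 1/2 + sqrt(2)/2 ≈ 1.2071 (local maximum)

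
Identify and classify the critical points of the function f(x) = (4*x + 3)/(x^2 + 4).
f'(x) = 2*(-2*x^2 - 3*x + 8)/(x^4 + 8*x^2 + 16)

Solve f'(x) = 0:
  f'(x) = -2*(2*x^2 + 3*x - 8)/(x^2 + 4)^2; the denominator is positive wherever f is defined, so f'(x) = 0 ⇔ -4*x^2 - 6*x + 16 = 0.
  Factor: -4*x^2 - 6*x + 16 = -2*(2*x^2 + 3*x - 8); 2*x^2 + 3*x - 8 = 0 has no rational roots; quadratic formula: x = (-3 ± √73)/4.
  ⇒ x = -sqrt(73)/4 - 3/4 ≈ -2.8860, -3/4 + sqrt(73)/4 ≈ 1.3860

f''(x) = 2*(4*x^2*(4*x + 3) - 3*(4*x + 1)*(x^2 + 4))/(x^2 + 4)^3
Second-derivative test at each critical point:
  f''(-2.8860) = 0.1124 > 0 → local minimum
  f''(1.3860) = -0.4874 < 0 → local maximum

Critical points: x = -sqrt(73)/4 - 3/4 ≈ -2.8860 (local minimum); x = -3/4 + sqrt(73)/4 ≈ 1.3860 (local maximum)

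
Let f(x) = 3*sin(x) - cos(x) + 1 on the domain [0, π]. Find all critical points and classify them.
f'(x) = sin(x) + 3*cos(x)

Solve f'(x) = 0 on [0, π]:
  f'(x) = 0 ⇔ 3*cos(x) = -sin(x) ⇔ tan(x) = -3, i.e. x = arctan(-3) + nπ; keep the solutions lying in [0, π].
  ⇒ x = pi - atan(3) ≈ 1.8925

f''(x) = -3*sin(x) + cos(x)
Second-derivative test at each critical point:
  f''(1.8925) = -3.1623 < 0 → local maximum

Critical points: x = pi - atan(3) ≈ 1.8925 (local maximum)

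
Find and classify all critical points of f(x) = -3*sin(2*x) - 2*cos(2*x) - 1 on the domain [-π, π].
f'(x) = 4*sin(2*x) - 6*cos(2*x)

Solve f'(x) = 0 on [-π, π]:
  f'(x) = 0 ⇔ -3*cos(2*x) = -2*sin(2*x) ⇔ tan(2*x) = 3/2, i.e. 2*x = arctan(3/2) + nπ; keep the solutions lying in [-π, π].
  ⇒ x = -pi + atan(3/2)/2 ≈ -2.6502, -pi/2 + atan(3/2)/2 ≈ -1.0794, atan(3/2)/2 ≈ 0.4914, atan(3/2)/2 + pi/2 ≈ 2.0622

f''(x) = 12*sin(2*x) + 8*cos(2*x)
Second-derivative test at each critical point:
  f''(-2.6502) = 14.4222 > 0 → local minimum
  f''(-1.0794) = -14.4222 < 0 → local maximum
  f''(0.4914) = 14.4222 > 0 → local minimum
  f''(2.0622) = -14.4222 < 0 → local maximum

Critical points: x = -pi + atan(3/2)/2 ≈ -2.6502 (local minimum); x = -pi/2 + atan(3/2)/2 ≈ -1.0794 (local maximum); x = atan(3/2)/2 ≈ 0.4914 (local minimum); x = atan(3/2)/2 + pi/2 ≈ 2.0622 (local maximum)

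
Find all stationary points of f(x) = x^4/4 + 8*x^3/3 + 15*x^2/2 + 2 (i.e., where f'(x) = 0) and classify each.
f'(x) = x*(x^2 + 8*x + 15)

Solve f'(x) = 0:
  Factor: x^3 + 8*x^2 + 15*x = x*(x + 3)*(x + 5) = 0.
  ⇒ x = -5, -3, 0

f''(x) = 3*x^2 + 16*x + 15
Second-derivative test at each critical point:
  f''(-5) = 10 > 0 → local minimum
  f''(-3) = -6 < 0 → local maximum
  f''(0) = 15 > 0 → local minimum

Critical points: x = -5 (local minimum); x = -3 (local maximum); x = 0 (local minimum)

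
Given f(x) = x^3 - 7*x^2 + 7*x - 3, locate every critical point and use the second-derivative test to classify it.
f'(x) = 3*x^2 - 14*x + 7

Solve f'(x) = 0:
  3*x^2 - 14*x + 7 = 0 has no rational roots; quadratic formula: x = (14 ± √112)/6.
  ⇒ x = 7/3 - 2*sqrt(7)/3 ≈ 0.5695, 2*sqrt(7)/3 + 7/3 ≈ 4.0972

f''(x) = 6*x - 14
Second-derivative test at each critical point:
  f''(0.5695) = -10.5830 < 0 → local maximum
  f''(4.0972) = 10.5830 > 0 → local minimum

Critical points: x = 7/3 - 2*sqrt(7)/3 ≈ 0.5695 (local maximum); x = 2*sqrt(7)/3 + 7/3 ≈ 4.0972 (local minimum)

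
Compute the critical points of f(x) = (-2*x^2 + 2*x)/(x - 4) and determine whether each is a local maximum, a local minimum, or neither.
f'(x) = 2*(-x^2 + 8*x - 4)/(x^2 - 8*x + 16)

Solve f'(x) = 0:
  f'(x) = -2*(x^2 - 8*x + 4)/(x - 4)^2; the denominator is positive wherever f is defined, so f'(x) = 0 ⇔ -2*x^2 + 16*x - 8 = 0.
  Factor: -2*x^2 + 16*x - 8 = -2*(x^2 - 8*x + 4); x^2 - 8*x + 4 = 0 has no rational roots; quadratic formula: x = (8 ± √48)/2.
  ⇒ x = 4 - 2*sqrt(3) ≈ 0.5359, 2*sqrt(3) + 4 ≈ 7.4641

f''(x) = -48/(x^3 - 12*x^2 + 48*x - 64)
Second-derivative test at each critical point:
  f''(0.5359) = 1.1547 > 0 → local minimum
  f''(7.4641) = -1.1547 < 0 → local maximum

Critical points: x = 4 - 2*sqrt(3) ≈ 0.5359 (local minimum); x = 2*sqrt(3) + 4 ≈ 7.4641 (local maximum)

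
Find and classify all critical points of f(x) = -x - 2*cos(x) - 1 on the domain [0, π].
f'(x) = 2*sin(x) - 1

Solve f'(x) = 0 on [0, π]:
  f'(x) = 0 ⇔ sin(x) = 1/2, i.e. x = arcsin(1/2) + 2nπ or x = π − arcsin(1/2) + 2nπ; keep the solutions lying in [0, π].
  ⇒ x = pi/6 ≈ 0.5236, 5*pi/6 ≈ 2.6180

f''(x) = 2*cos(x)
Second-derivative test at each critical point:
  f''(0.5236) = 1.7321 > 0 → local minimum
  f''(2.6180) = -1.7321 < 0 → local maximum

Critical points: x = pi/6 ≈ 0.5236 (local minimum); x = 5*pi/6 ≈ 2.6180 (local maximum)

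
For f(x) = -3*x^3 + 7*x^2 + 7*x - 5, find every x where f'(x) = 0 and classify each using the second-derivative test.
f'(x) = -9*x^2 + 14*x + 7

Solve f'(x) = 0:
  9*x^2 - 14*x - 7 = 0 has no rational roots; quadratic formula: x = (14 ± √448)/18.
  ⇒ x = 7/9 - 4*sqrt(7)/9 ≈ -0.3981, 7/9 + 4*sqrt(7)/9 ≈ 1.9537

f''(x) = 14 - 18*x
Second-derivative test at each critical point:
  f''(-0.3981) = 21.1660 > 0 → local minimum
  f''(1.9537) = -21.1660 < 0 → local maximum

Critical points: x = 7/9 - 4*sqrt(7)/9 ≈ -0.3981 (local minimum); x = 7/9 + 4*sqrt(7)/9 ≈ 1.9537 (local maximum)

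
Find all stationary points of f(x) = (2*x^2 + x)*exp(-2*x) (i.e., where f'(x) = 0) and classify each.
f'(x) = (-4*x^2 + 2*x + 1)*exp(-2*x)

Solve f'(x) = 0:
  f'(x) = (-4*x^2 + 2*x + 1)·exp(-2*x) and exp(-2*x) > 0 for every x, so f'(x) = 0 ⇔ -4*x^2 + 2*x + 1 = 0.
  4*x^2 - 2*x - 1 = 0 has no rational roots; quadratic formula: x = (2 ± √20)/8.
  ⇒ x = 1/4 - sqrt(5)/4 ≈ -0.3090, 1/4 + sqrt(5)/4 ≈ 0.8090

f''(x) = 4*x*(2*x - 3)*exp(-2*x)
Second-derivative test at each critical point:
  f''(-0.3090) = 8.2971 > 0 → local minimum
  f''(0.8090) = -0.8868 < 0 → local maximum

Critical points: x = 1/4 - sqrt(5)/4 ≈ -0.3090 (local minimum); x = 1/4 + sqrt(5)/4 ≈ 0.8090 (local maximum)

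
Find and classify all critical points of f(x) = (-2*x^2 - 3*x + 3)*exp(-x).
f'(x) = (2*x^2 - x - 6)*exp(-x)

Solve f'(x) = 0:
  f'(x) = (2*x^2 - x - 6)·exp(-x) and exp(-x) > 0 for every x, so f'(x) = 0 ⇔ 2*x^2 - x - 6 = 0.
  Factor: 2*x^2 - x - 6 = (x - 2)*(2*x + 3) = 0.
  ⇒ x = -3/2, 2

f''(x) = (-2*x^2 + 5*x + 5)*exp(-x)
Second-derivative test at each critical point:
  f''(-3/2) = -31.3718 < 0 → local maximum
  f''(2) = 0.9473 > 0 → local minimum

Critical points: x = -3/2 (local maximum); x = 2 (local minimum)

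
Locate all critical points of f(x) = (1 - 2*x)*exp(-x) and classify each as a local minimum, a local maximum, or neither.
f'(x) = (2*x - 3)*exp(-x)

Solve f'(x) = 0:
  f'(x) = (2*x - 3)·exp(-x) and exp(-x) > 0 for every x, so f'(x) = 0 ⇔ 2*x - 3 = 0.
  2*x - 3 = 0.
  ⇒ x = 3/2

f''(x) = (5 - 2*x)*exp(-x)
Second-derivative test at each critical point:
  f''(3/2) = 0.4463 > 0 → local minimum

Critical points: x = 3/2 (local minimum)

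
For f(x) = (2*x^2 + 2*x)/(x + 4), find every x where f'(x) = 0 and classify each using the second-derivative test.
f'(x) = 2*(x^2 + 8*x + 4)/(x^2 + 8*x + 16)

Solve f'(x) = 0:
  f'(x) = 2*(x^2 + 8*x + 4)/(x + 4)^2; the denominator is positive wherever f is defined, so f'(x) = 0 ⇔ 2*x^2 + 16*x + 8 = 0.
  Factor: 2*x^2 + 16*x + 8 = 2*(x^2 + 8*x + 4); x^2 + 8*x + 4 = 0 has no rational roots; quadratic formula: x = (-8 ± √48)/2.
  ⇒ x = -4 - 2*sqrt(3) ≈ -7.4641, -4 + 2*sqrt(3) ≈ -0.5359

f''(x) = 48/(x^3 + 12*x^2 + 48*x + 64)
Second-derivative test at each critical point:
  f''(-7.4641) = -1.1547 < 0 → local maximum
  f''(-0.5359) = 1.1547 > 0 → local minimum

Critical points: x = -4 - 2*sqrt(3) ≈ -7.4641 (local maximum); x = -4 + 2*sqrt(3) ≈ -0.5359 (local minimum)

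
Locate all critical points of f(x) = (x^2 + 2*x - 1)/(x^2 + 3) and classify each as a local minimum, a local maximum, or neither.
f'(x) = 2*(-x^2 + 4*x + 3)/(x^4 + 6*x^2 + 9)

Solve f'(x) = 0:
  f'(x) = -2*(x^2 - 4*x - 3)/(x^2 + 3)^2; the denominator is positive wherever f is defined, so f'(x) = 0 ⇔ -2*x^2 + 8*x + 6 = 0.
  Factor: -2*x^2 + 8*x + 6 = -2*(x^2 - 4*x - 3); x^2 - 4*x - 3 = 0 has no rational roots; quadratic formula: x = (4 ± √28)/2.
  ⇒ x = 2 - sqrt(7) ≈ -0.6458, 2 + sqrt(7) ≈ 4.6458

f''(x) = 4*(x^3 - 6*x^2 - 9*x + 6)/(x^6 + 9*x^4 + 27*x^2 + 27)
Second-derivative test at each critical point:
  f''(-0.6458) = 0.9064 > 0 → local minimum
  f''(4.6458) = -0.0175 < 0 → local maximum

Critical points: x = 2 - sqrt(7) ≈ -0.6458 (local minimum); x = 2 + sqrt(7) ≈ 4.6458 (local maximum)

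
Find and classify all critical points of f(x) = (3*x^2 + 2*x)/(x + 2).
f'(x) = (3*x^2 + 12*x + 4)/(x^2 + 4*x + 4)

Solve f'(x) = 0:
  f'(x) = (3*x^2 + 12*x + 4)/(x + 2)^2; the denominator is positive wherever f is defined, so f'(x) = 0 ⇔ 3*x^2 + 12*x + 4 = 0.
  3*x^2 + 12*x + 4 = 0 has no rational roots; quadratic formula: x = (-12 ± √96)/6.
  ⇒ x = -2 - 2*sqrt(6)/3 ≈ -3.6330, -2 + 2*sqrt(6)/3 ≈ -0.3670

f''(x) = 16/(x^3 + 6*x^2 + 12*x + 8)
Second-derivative test at each critical point:
  f''(-3.6330) = -3.6742 < 0 → local maximum
  f''(-0.3670) = 3.6742 > 0 → local minimum

Critical points: x = -2 - 2*sqrt(6)/3 ≈ -3.6330 (local maximum); x = -2 + 2*sqrt(6)/3 ≈ -0.3670 (local minimum)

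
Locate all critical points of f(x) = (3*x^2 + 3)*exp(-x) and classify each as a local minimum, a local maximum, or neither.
f'(x) = 3*(-x^2 + 2*x - 1)*exp(-x)

Solve f'(x) = 0:
  f'(x) = (-3*x^2 + 6*x - 3)·exp(-x) and exp(-x) > 0 for every x, so f'(x) = 0 ⇔ -3*x^2 + 6*x - 3 = 0.
  Factor: -3*x^2 + 6*x - 3 = -3*(x - 1)^2 = 0.
  ⇒ x = 1

f''(x) = 3*(x^2 - 4*x + 3)*exp(-x)
Second-derivative test at each critical point:
  f''(1) = 0, so the second-derivative test is inconclusive; use the first-derivative test: f'(3/4) = -0.0886, f'(5/4) = -0.0537 — f' is negative on both sides (no sign change) → neither a local maximum nor a local minimum

Critical points: x = 1 (neither)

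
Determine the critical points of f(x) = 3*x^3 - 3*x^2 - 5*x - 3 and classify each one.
f'(x) = 9*x^2 - 6*x - 5

Solve f'(x) = 0:
  9*x^2 - 6*x - 5 = 0 has no rational roots; quadratic formula: x = (6 ± √216)/18.
  ⇒ x = 1/3 - sqrt(6)/3 ≈ -0.4832, 1/3 + sqrt(6)/3 ≈ 1.1498

f''(x) = 18*x - 6
Second-derivative test at each critical point:
  f''(-0.4832) = -14.6969 < 0 → local maximum
  f''(1.1498) = 14.6969 > 0 → local minimum

Critical points: x = 1/3 - sqrt(6)/3 ≈ -0.4832 (local maximum); x = 1/3 + sqrt(6)/3 ≈ 1.1498 (local minimum)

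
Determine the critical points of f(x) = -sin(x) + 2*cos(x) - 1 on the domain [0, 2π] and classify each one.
f'(x) = -2*sin(x) - cos(x)

Solve f'(x) = 0 on [0, 2π]:
  f'(x) = 0 ⇔ -cos(x) = 2*sin(x) ⇔ tan(x) = -1/2, i.e. x = arctan(-1/2) + nπ; keep the solutions lying in [0, 2π].
  ⇒ x = pi - atan(1/2) ≈ 2.6779, -atan(1/2) + 2*pi ≈ 5.8195

f''(x) = sin(x) - 2*cos(x)
Second-derivative test at each critical point:
  f''(2.6779) = 2.2361 > 0 → local minimum
  f''(5.8195) = -2.2361 < 0 → local maximum

Critical points: x = pi - atan(1/2) ≈ 2.6779 (local minimum); x = -atan(1/2) + 2*pi ≈ 5.8195 (local maximum)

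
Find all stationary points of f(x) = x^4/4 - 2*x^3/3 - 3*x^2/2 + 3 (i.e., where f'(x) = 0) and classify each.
f'(x) = x*(x^2 - 2*x - 3)

Solve f'(x) = 0:
  Factor: x^3 - 2*x^2 - 3*x = x*(x - 3)*(x + 1) = 0.
  ⇒ x = -1, 0, 3

f''(x) = 3*x^2 - 4*x - 3
Second-derivative test at each critical point:
  f''(-1) = 4 > 0 → local minimum
  f''(0) = -3 < 0 → local maximum
  f''(3) = 12 > 0 → local minimum

Critical points: x = -1 (local minimum); x = 0 (local maximum); x = 3 (local minimum)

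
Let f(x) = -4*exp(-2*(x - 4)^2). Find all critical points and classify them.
f'(x) = 16*(x - 4)*exp(-2*(x - 4)^2)

Solve f'(x) = 0:
  f'(x) = (16*x - 64)·exp(-2*(x - 4)^2) and exp(-2*(x - 4)^2) > 0 for every x, so f'(x) = 0 ⇔ 16*x - 64 = 0.
  Factor: 16*x - 64 = 16*(x - 4) = 0.
  ⇒ x = 4

f''(x) = 16*(1 - 4*(x - 4)^2)*exp(-2*(x - 4)^2)
Second-derivative test at each critical point:
  f''(4) = 16 > 0 → local minimum

Critical points: x = 4 (local minimum)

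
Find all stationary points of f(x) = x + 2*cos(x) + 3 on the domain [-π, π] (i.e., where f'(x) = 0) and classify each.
f'(x) = 1 - 2*sin(x)

Solve f'(x) = 0 on [-π, π]:
  f'(x) = 0 ⇔ sin(x) = 1/2, i.e. x = arcsin(1/2) + 2nπ or x = π − arcsin(1/2) + 2nπ; keep the solutions lying in [-π, π].
  ⇒ x = pi/6 ≈ 0.5236, 5*pi/6 ≈ 2.6180

f''(x) = -2*cos(x)
Second-derivative test at each critical point:
  f''(0.5236) = -1.7321 < 0 → local maximum
  f''(2.6180) = 1.7321 > 0 → local minimum

Critical points: x = pi/6 ≈ 0.5236 (local maximum); x = 5*pi/6 ≈ 2.6180 (local minimum)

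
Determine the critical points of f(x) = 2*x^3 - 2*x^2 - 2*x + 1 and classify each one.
f'(x) = 6*x^2 - 4*x - 2

Solve f'(x) = 0:
  Factor: 6*x^2 - 4*x - 2 = 2*(x - 1)*(3*x + 1) = 0.
  ⇒ x = -1/3, 1

f''(x) = 12*x - 4
Second-derivative test at each critical point:
  f''(-1/3) = -8 < 0 → local maximum
  f''(1) = 8 > 0 → local minimum

Critical points: x = -1/3 (local maximum); x = 1 (local minimum)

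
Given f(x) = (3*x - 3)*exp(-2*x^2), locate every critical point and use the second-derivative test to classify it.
f'(x) = 3*(-4*x*(x - 1) + 1)*exp(-2*x^2)

Solve f'(x) = 0:
  f'(x) = (-12*x^2 + 12*x + 3)·exp(-2*x^2) and exp(-2*x^2) > 0 for every x, so f'(x) = 0 ⇔ -12*x^2 + 12*x + 3 = 0.
  Factor: -12*x^2 + 12*x + 3 = -3*(4*x^2 - 4*x - 1); 4*x^2 - 4*x - 1 = 0 has no rational roots; quadratic formula: x = (4 ± √32)/8.
  ⇒ x = 1/2 - sqrt(2)/2 ≈ -0.2071, 1/2 + sqrt(2)/2 ≈ 1.2071

f''(x) = 12*(4*x^2*(x - 1) - 3*x + 1)*exp(-2*x^2)
Second-derivative test at each critical point:
  f''(-0.2071) = 15.5754 > 0 → local minimum
  f''(1.2071) = -0.9206 < 0 → local maximum

Critical points: x = 1/2 - sqrt(2)/2 ≈ -0.2071 (local minimum); x = 1/2 + sqrt(2)/2 ≈ 1.2071 (local maximum)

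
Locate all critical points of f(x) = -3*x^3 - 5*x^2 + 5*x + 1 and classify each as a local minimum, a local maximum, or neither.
f'(x) = -9*x^2 - 10*x + 5

Solve f'(x) = 0:
  9*x^2 + 10*x - 5 = 0 has no rational roots; quadratic formula: x = (-10 ± √280)/18.
  ⇒ x = -sqrt(70)/9 - 5/9 ≈ -1.4852, -5/9 + sqrt(70)/9 ≈ 0.3741

f''(x) = -18*x - 10
Second-derivative test at each critical point:
  f''(-1.4852) = 16.7332 > 0 → local minimum
  f''(0.3741) = -16.7332 < 0 → local maximum

Critical points: x = -sqrt(70)/9 - 5/9 ≈ -1.4852 (local minimum); x = -5/9 + sqrt(70)/9 ≈ 0.3741 (local maximum)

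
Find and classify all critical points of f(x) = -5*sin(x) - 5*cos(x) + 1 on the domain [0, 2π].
f'(x) = -5*sqrt(2)*cos(x + pi/4)

Solve f'(x) = 0 on [0, 2π]:
  f'(x) = 0 ⇔ -5*cos(x) = -5*sin(x) ⇔ tan(x) = 1, i.e. x = arctan(1) + nπ; keep the solutions lying in [0, 2π].
  ⇒ x = pi/4 ≈ 0.7854, 5*pi/4 ≈ 3.9270

f''(x) = 5*sqrt(2)*sin(x + pi/4)
Second-derivative test at each critical point:
  f''(0.7854) = 7.0711 > 0 → local minimum
  f''(3.9270) = -7.0711 < 0 → local maximum

Critical points: x = pi/4 ≈ 0.7854 (local minimum); x = 5*pi/4 ≈ 3.9270 (local maximum)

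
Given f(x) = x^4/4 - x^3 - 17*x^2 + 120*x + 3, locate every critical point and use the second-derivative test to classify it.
f'(x) = x^3 - 3*x^2 - 34*x + 120

Solve f'(x) = 0:
  Factor: x^3 - 3*x^2 - 34*x + 120 = (x - 5)*(x - 4)*(x + 6) = 0.
  ⇒ x = -6, 4, 5

f''(x) = 3*x^2 - 6*x - 34
Second-derivative test at each critical point:
  f''(-6) = 110 > 0 → local minimum
  f''(4) = -10 < 0 → local maximum
  f''(5) = 11 > 0 → local minimum

Critical points: x = -6 (local minimum); x = 4 (local maximum); x = 5 (local minimum)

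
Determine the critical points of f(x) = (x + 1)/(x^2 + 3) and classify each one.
f'(x) = (x^2 - 2*x*(x + 1) + 3)/(x^2 + 3)^2

Solve f'(x) = 0:
  f'(x) = -(x - 1)*(x + 3)/(x^2 + 3)^2; the denominator is positive wherever f is defined, so f'(x) = 0 ⇔ -x^2 - 2*x + 3 = 0.
  Factor: -x^2 - 2*x + 3 = -(x - 1)*(x + 3) = 0.
  ⇒ x = -3, 1

f''(x) = 2*(4*x^2*(x + 1) - (3*x + 1)*(x^2 + 3))/(x^2 + 3)^3
Second-derivative test at each critical point:
  f''(-3) = 1/36 > 0 → local minimum
  f''(1) = -1/4 < 0 → local maximum

Critical points: x = -3 (local minimum); x = 1 (local maximum)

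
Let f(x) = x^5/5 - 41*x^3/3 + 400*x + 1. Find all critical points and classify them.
f'(x) = x^4 - 41*x^2 + 400

Solve f'(x) = 0:
  Factor: x^4 - 41*x^2 + 400 = (x - 5)*(x - 4)*(x + 4)*(x + 5) = 0.
  ⇒ x = -5, -4, 4, 5

f''(x) = 4*x^3 - 82*x
Second-derivative test at each critical point:
  f''(-5) = -90 < 0 → local maximum
  f''(-4) = 72 > 0 → local minimum
  f''(4) = -72 < 0 → local maximum
  f''(5) = 90 > 0 → local minimum

Critical points: x = -5 (local maximum); x = -4 (local minimum); x = 4 (local maximum); x = 5 (local minimum)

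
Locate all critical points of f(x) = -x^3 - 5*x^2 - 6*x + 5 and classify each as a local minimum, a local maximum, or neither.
f'(x) = -3*x^2 - 10*x - 6

Solve f'(x) = 0:
  3*x^2 + 10*x + 6 = 0 has no rational roots; quadratic formula: x = (-10 ± √28)/6.
  ⇒ x = -5/3 - sqrt(7)/3 ≈ -2.5486, -5/3 + sqrt(7)/3 ≈ -0.7847

f''(x) = -6*x - 10
Second-derivative test at each critical point:
  f''(-2.5486) = 5.2915 > 0 → local minimum
  f''(-0.7847) = -5.2915 < 0 → local maximum

Critical points: x = -5/3 - sqrt(7)/3 ≈ -2.5486 (local minimum); x = -5/3 + sqrt(7)/3 ≈ -0.7847 (local maximum)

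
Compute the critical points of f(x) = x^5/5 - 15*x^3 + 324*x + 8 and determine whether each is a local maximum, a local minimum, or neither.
f'(x) = x^4 - 45*x^2 + 324

Solve f'(x) = 0:
  Factor: x^4 - 45*x^2 + 324 = (x - 6)*(x - 3)*(x + 3)*(x + 6) = 0.
  ⇒ x = -6, -3, 3, 6

f''(x) = 4*x^3 - 90*x
Second-derivative test at each critical point:
  f''(-6) = -324 < 0 → local maximum
  f''(-3) = 162 > 0 → local minimum
  f''(3) = -162 < 0 → local maximum
  f''(6) = 324 > 0 → local minimum

Critical points: x = -6 (local maximum); x = -3 (local minimum); x = 3 (local maximum); x = 6 (local minimum)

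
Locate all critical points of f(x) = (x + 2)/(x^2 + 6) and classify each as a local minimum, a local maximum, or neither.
f'(x) = (x^2 - 2*x*(x + 2) + 6)/(x^2 + 6)^2

Solve f'(x) = 0:
  f'(x) = -(x^2 + 4*x - 6)/(x^2 + 6)^2; the denominator is positive wherever f is defined, so f'(x) = 0 ⇔ -x^2 - 4*x + 6 = 0.
  x^2 + 4*x - 6 = 0 has no rational roots; quadratic formula: x = (-4 ± √40)/2.
  ⇒ x = -sqrt(10) - 2 ≈ -5.1623, -2 + sqrt(10) ≈ 1.1623

f''(x) = 2*(4*x^2*(x + 2) - (3*x + 2)*(x^2 + 6))/(x^2 + 6)^3
Second-derivative test at each critical point:
  f''(-5.1623) = 0.0059 > 0 → local minimum
  f''(1.1623) = -0.1170 < 0 → local maximum

Critical points: x = -sqrt(10) - 2 ≈ -5.1623 (local minimum); x = -2 + sqrt(10) ≈ 1.1623 (local maximum)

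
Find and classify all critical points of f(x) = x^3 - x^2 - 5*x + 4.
f'(x) = 3*x^2 - 2*x - 5

Solve f'(x) = 0:
  Factor: 3*x^2 - 2*x - 5 = (x + 1)*(3*x - 5) = 0.
  ⇒ x = -1, 5/3

f''(x) = 6*x - 2
Second-derivative test at each critical point:
  f''(-1) = -8 < 0 → local maximum
  f''(5/3) = 8 > 0 → local minimum

Critical points: x = -1 (local maximum); x = 5/3 (local minimum)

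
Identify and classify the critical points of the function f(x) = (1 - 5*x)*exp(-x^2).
f'(x) = (2*x*(5*x - 1) - 5)*exp(-x^2)

Solve f'(x) = 0:
  f'(x) = (10*x^2 - 2*x - 5)·exp(-x^2) and exp(-x^2) > 0 for every x, so f'(x) = 0 ⇔ 10*x^2 - 2*x - 5 = 0.
  10*x^2 - 2*x - 5 = 0 has no rational roots; quadratic formula: x = (2 ± √204)/20.
  ⇒ x = 1/10 - sqrt(51)/10 ≈ -0.6141, 1/10 + sqrt(51)/10 ≈ 0.8141

f''(x) = 2*(2*x^2*(1 - 5*x) + 15*x - 1)*exp(-x^2)
Second-derivative test at each critical point:
  f''(-0.6141) = -9.7952 < 0 → local maximum
  f''(0.8141) = 7.3613 > 0 → local minimum

Critical points: x = 1/10 - sqrt(51)/10 ≈ -0.6141 (local maximum); x = 1/10 + sqrt(51)/10 ≈ 0.8141 (local minimum)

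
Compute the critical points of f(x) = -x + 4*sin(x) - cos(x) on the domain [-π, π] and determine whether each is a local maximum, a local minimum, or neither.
f'(x) = sin(x) + 4*cos(x) - 1

Solve f'(x) = 0 on [-π, π]:
  f'(x) = 0 ⇔ sin(x) + 4*cos(x) = 1. Write the left side as R·cos(x + φ) with R = √(4² + (-1)²) = sqrt(17), cos φ = 4*sqrt(17)/17, sin φ = -sqrt(17)/17; then cos(x + φ) = sqrt(17)/17. Solve for x and keep the solutions lying in [-π, π].
  ⇒ x = -atan(15/8) ≈ -1.0808, pi/2 ≈ 1.5708

f''(x) = -4*sin(x) + cos(x)
Second-derivative test at each critical point:
  f''(-1.0808) = 4 > 0 → local minimum
  f''(1.5708) = -4 < 0 → local maximum

Critical points: x = -atan(15/8) ≈ -1.0808 (local minimum); x = pi/2 ≈ 1.5708 (local maximum)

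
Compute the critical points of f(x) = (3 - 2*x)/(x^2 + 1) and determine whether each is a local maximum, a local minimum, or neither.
f'(x) = 2*(x^2 - 3*x - 1)/(x^4 + 2*x^2 + 1)

Solve f'(x) = 0:
  f'(x) = 2*(x^2 - 3*x - 1)/(x^2 + 1)^2; the denominator is positive wherever f is defined, so f'(x) = 0 ⇔ 2*x^2 - 6*x - 2 = 0.
  Factor: 2*x^2 - 6*x - 2 = 2*(x^2 - 3*x - 1); x^2 - 3*x - 1 = 0 has no rational roots; quadratic formula: x = (3 ± √13)/2.
  ⇒ x = 3/2 - sqrt(13)/2 ≈ -0.3028, 3/2 + sqrt(13)/2 ≈ 3.3028

f''(x) = 2*(4*x^2*(3 - 2*x) + 3*(2*x - 1)*(x^2 + 1))/(x^2 + 1)^3
Second-derivative test at each critical point:
  f''(-0.3028) = -6.0509 < 0 → local maximum
  f''(3.3028) = 0.0509 > 0 → local minimum

Critical points: x = 3/2 - sqrt(13)/2 ≈ -0.3028 (local maximum); x = 3/2 + sqrt(13)/2 ≈ 3.3028 (local minimum)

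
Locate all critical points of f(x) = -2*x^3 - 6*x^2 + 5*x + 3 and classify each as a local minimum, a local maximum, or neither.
f'(x) = -6*x^2 - 12*x + 5

Solve f'(x) = 0:
  6*x^2 + 12*x - 5 = 0 has no rational roots; quadratic formula: x = (-12 ± √264)/12.
  ⇒ x = -sqrt(66)/6 - 1 ≈ -2.3540, -1 + sqrt(66)/6 ≈ 0.3540

f''(x) = -12*x - 12
Second-derivative test at each critical point:
  f''(-2.3540) = 16.2481 > 0 → local minimum
  f''(0.3540) = -16.2481 < 0 → local maximum

Critical points: x = -sqrt(66)/6 - 1 ≈ -2.3540 (local minimum); x = -1 + sqrt(66)/6 ≈ 0.3540 (local maximum)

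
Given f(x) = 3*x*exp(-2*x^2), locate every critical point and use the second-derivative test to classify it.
f'(x) = 3*(1 - 4*x^2)*exp(-2*x^2)

Solve f'(x) = 0:
  f'(x) = (3 - 12*x^2)·exp(-2*x^2) and exp(-2*x^2) > 0 for every x, so f'(x) = 0 ⇔ 3 - 12*x^2 = 0.
  Factor: 3 - 12*x^2 = -3*(2*x - 1)*(2*x + 1) = 0.
  ⇒ x = -1/2, 1/2

f''(x) = (48*x^3 - 36*x)*exp(-2*x^2)
Second-derivative test at each critical point:
  f''(-1/2) = 7.2784 > 0 → local minimum
  f''(1/2) = -7.2784 < 0 → local maximum

Critical points: x = -1/2 (local minimum); x = 1/2 (local maximum)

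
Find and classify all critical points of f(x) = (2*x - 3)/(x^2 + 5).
f'(x) = 2*(-x^2 + 3*x + 5)/(x^4 + 10*x^2 + 25)

Solve f'(x) = 0:
  f'(x) = -2*(x^2 - 3*x - 5)/(x^2 + 5)^2; the denominator is positive wherever f is defined, so f'(x) = 0 ⇔ -2*x^2 + 6*x + 10 = 0.
  Factor: -2*x^2 + 6*x + 10 = -2*(x^2 - 3*x - 5); x^2 - 3*x - 5 = 0 has no rational roots; quadratic formula: x = (3 ± √29)/2.
  ⇒ x = 3/2 - sqrt(29)/2 ≈ -1.1926, 3/2 + sqrt(29)/2 ≈ 4.1926

f''(x) = 2*(4*x^2*(2*x - 3) + 3*(1 - 2*x)*(x^2 + 5))/(x^2 + 5)^3
Second-derivative test at each critical point:
  f''(-1.1926) = 0.2611 > 0 → local minimum
  f''(4.1926) = -0.0211 < 0 → local maximum

Critical points: x = 3/2 - sqrt(29)/2 ≈ -1.1926 (local minimum); x = 3/2 + sqrt(29)/2 ≈ 4.1926 (local maximum)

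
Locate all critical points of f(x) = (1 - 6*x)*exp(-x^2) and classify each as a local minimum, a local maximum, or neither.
f'(x) = 2*(x*(6*x - 1) - 3)*exp(-x^2)

Solve f'(x) = 0:
  f'(x) = (12*x^2 - 2*x - 6)·exp(-x^2) and exp(-x^2) > 0 for every x, so f'(x) = 0 ⇔ 12*x^2 - 2*x - 6 = 0.
  Factor: 12*x^2 - 2*x - 6 = 2*(6*x^2 - x - 3); 6*x^2 - x - 3 = 0 has no rational roots; quadratic formula: x = (1 ± √73)/12.
  ⇒ x = 1/12 - sqrt(73)/12 ≈ -0.6287, 1/12 + sqrt(73)/12 ≈ 0.7953

f''(x) = 2*(2*x^2*(1 - 6*x) + 18*x - 1)*exp(-x^2)
Second-derivative test at each critical point:
  f''(-0.6287) = -11.5093 < 0 → local maximum
  f''(0.7953) = 9.0777 > 0 → local minimum

Critical points: x = 1/12 - sqrt(73)/12 ≈ -0.6287 (local maximum); x = 1/12 + sqrt(73)/12 ≈ 0.7953 (local minimum)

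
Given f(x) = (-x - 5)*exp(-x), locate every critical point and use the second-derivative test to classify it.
f'(x) = (x + 4)*exp(-x)

Solve f'(x) = 0:
  f'(x) = (x + 4)·exp(-x) and exp(-x) > 0 for every x, so f'(x) = 0 ⇔ x + 4 = 0.
  x + 4 = 0.
  ⇒ x = -4

f''(x) = (-x - 3)*exp(-x)
Second-derivative test at each critical point:
  f''(-4) = 54.5982 > 0 → local minimum

Critical points: x = -4 (local minimum)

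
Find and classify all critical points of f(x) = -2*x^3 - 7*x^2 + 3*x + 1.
f'(x) = -6*x^2 - 14*x + 3

Solve f'(x) = 0:
  6*x^2 + 14*x - 3 = 0 has no rational roots; quadratic formula: x = (-14 ± √268)/12.
  ⇒ x = -sqrt(67)/6 - 7/6 ≈ -2.5309, -7/6 + sqrt(67)/6 ≈ 0.1976

f''(x) = -12*x - 14
Second-derivative test at each critical point:
  f''(-2.5309) = 16.3707 > 0 → local minimum
  f''(0.1976) = -16.3707 < 0 → local maximum

Critical points: x = -sqrt(67)/6 - 7/6 ≈ -2.5309 (local minimum); x = -7/6 + sqrt(67)/6 ≈ 0.1976 (local maximum)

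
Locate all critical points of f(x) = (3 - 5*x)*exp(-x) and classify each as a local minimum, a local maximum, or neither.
f'(x) = (5*x - 8)*exp(-x)

Solve f'(x) = 0:
  f'(x) = (5*x - 8)·exp(-x) and exp(-x) > 0 for every x, so f'(x) = 0 ⇔ 5*x - 8 = 0.
  5*x - 8 = 0.
  ⇒ x = 8/5

f''(x) = (13 - 5*x)*exp(-x)
Second-derivative test at each critical point:
  f''(8/5) = 1.0095 > 0 → local minimum

Critical points: x = 8/5 (local minimum)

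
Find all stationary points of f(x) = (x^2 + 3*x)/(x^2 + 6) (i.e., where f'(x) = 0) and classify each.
f'(x) = 3*(-x^2 + 4*x + 6)/(x^4 + 12*x^2 + 36)

Solve f'(x) = 0:
  f'(x) = -3*(x^2 - 4*x - 6)/(x^2 + 6)^2; the denominator is positive wherever f is defined, so f'(x) = 0 ⇔ -3*x^2 + 12*x + 18 = 0.
  Factor: -3*x^2 + 12*x + 18 = -3*(x^2 - 4*x - 6); x^2 - 4*x - 6 = 0 has no rational roots; quadratic formula: x = (4 ± √40)/2.
  ⇒ x = 2 - sqrt(10) ≈ -1.1623, 2 + sqrt(10) ≈ 5.1623

f''(x) = 6*(x^3 - 6*x^2 - 18*x + 12)/(x^6 + 18*x^4 + 108*x^2 + 216)
Second-derivative test at each critical point:
  f''(-1.1623) = 0.3511 > 0 → local minimum
  f''(5.1623) = -0.0178 < 0 → local maximum

Critical points: x = 2 - sqrt(10) ≈ -1.1623 (local minimum); x = 2 + sqrt(10) ≈ 5.1623 (local maximum)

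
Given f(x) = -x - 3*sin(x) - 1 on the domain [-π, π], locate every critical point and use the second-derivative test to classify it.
f'(x) = -3*cos(x) - 1

Solve f'(x) = 0 on [-π, π]:
  f'(x) = 0 ⇔ cos(x) = -1/3, i.e. x = ±arccos(-1/3) + 2nπ; keep the solutions lying in [-π, π].
  ⇒ x = -acos(-1/3) ≈ -1.9106, acos(-1/3) ≈ 1.9106

f''(x) = 3*sin(x)
Second-derivative test at each critical point:
  f''(-1.9106) = -2.8284 < 0 → local maximum
  f''(1.9106) = 2.8284 > 0 → local minimum

Critical points: x = -acos(-1/3) ≈ -1.9106 (local maximum); x = acos(-1/3) ≈ 1.9106 (local minimum)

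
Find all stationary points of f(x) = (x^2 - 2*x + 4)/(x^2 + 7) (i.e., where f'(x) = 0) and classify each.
f'(x) = 2*(x^2 + 3*x - 7)/(x^4 + 14*x^2 + 49)

Solve f'(x) = 0:
  f'(x) = 2*(x^2 + 3*x - 7)/(x^2 + 7)^2; the denominator is positive wherever f is defined, so f'(x) = 0 ⇔ 2*x^2 + 6*x - 14 = 0.
  Factor: 2*x^2 + 6*x - 14 = 2*(x^2 + 3*x - 7); x^2 + 3*x - 7 = 0 has no rational roots; quadratic formula: x = (-3 ± √37)/2.
  ⇒ x = -sqrt(37)/2 - 3/2 ≈ -4.5414, -3/2 + sqrt(37)/2 ≈ 1.5414

f''(x) = 2*(-2*x^3 - 9*x^2 + 42*x + 21)/(x^6 + 21*x^4 + 147*x^2 + 343)
Second-derivative test at each critical point:
  f''(-4.5414) = -0.0159 < 0 → local maximum
  f''(1.5414) = 0.1384 > 0 → local minimum

Critical points: x = -sqrt(37)/2 - 3/2 ≈ -4.5414 (local maximum); x = -3/2 + sqrt(37)/2 ≈ 1.5414 (local minimum)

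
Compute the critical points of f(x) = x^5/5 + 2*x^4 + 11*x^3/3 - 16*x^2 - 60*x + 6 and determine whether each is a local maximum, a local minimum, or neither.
f'(x) = x^4 + 8*x^3 + 11*x^2 - 32*x - 60

Solve f'(x) = 0:
  Factor: x^4 + 8*x^3 + 11*x^2 - 32*x - 60 = (x - 2)*(x + 2)*(x + 3)*(x + 5) = 0.
  ⇒ x = -5, -3, -2, 2

f''(x) = 4*x^3 + 24*x^2 + 22*x - 32
Second-derivative test at each critical point:
  f''(-5) = -42 < 0 → local maximum
  f''(-3) = 10 > 0 → local minimum
  f''(-2) = -12 < 0 → local maximum
  f''(2) = 140 > 0 → local minimum

Critical points: x = -5 (local maximum); x = -3 (local minimum); x = -2 (local maximum); x = 2 (local minimum)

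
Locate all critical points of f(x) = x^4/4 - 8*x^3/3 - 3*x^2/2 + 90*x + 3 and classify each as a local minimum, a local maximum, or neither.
f'(x) = x^3 - 8*x^2 - 3*x + 90

Solve f'(x) = 0:
  Factor: x^3 - 8*x^2 - 3*x + 90 = (x - 6)*(x - 5)*(x + 3) = 0.
  ⇒ x = -3, 5, 6

f''(x) = 3*x^2 - 16*x - 3
Second-derivative test at each critical point:
  f''(-3) = 72 > 0 → local minimum
  f''(5) = -8 < 0 → local maximum
  f''(6) = 9 > 0 → local minimum

Critical points: x = -3 (local minimum); x = 5 (local maximum); x = 6 (local minimum)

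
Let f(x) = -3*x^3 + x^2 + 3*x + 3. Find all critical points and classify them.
f'(x) = -9*x^2 + 2*x + 3

Solve f'(x) = 0:
  9*x^2 - 2*x - 3 = 0 has no rational roots; quadratic formula: x = (2 ± √112)/18.
  ⇒ x = 1/9 - 2*sqrt(7)/9 ≈ -0.4768, 1/9 + 2*sqrt(7)/9 ≈ 0.6991

f''(x) = 2 - 18*x
Second-derivative test at each critical point:
  f''(-0.4768) = 10.5830 > 0 → local minimum
  f''(0.6991) = -10.5830 < 0 → local maximum

Critical points: x = 1/9 - 2*sqrt(7)/9 ≈ -0.4768 (local minimum); x = 1/9 + 2*sqrt(7)/9 ≈ 0.6991 (local maximum)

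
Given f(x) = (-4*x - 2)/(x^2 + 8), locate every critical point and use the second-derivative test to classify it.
f'(x) = 4*(x^2 + x - 8)/(x^4 + 16*x^2 + 64)

Solve f'(x) = 0:
  f'(x) = 4*(x^2 + x - 8)/(x^2 + 8)^2; the denominator is positive wherever f is defined, so f'(x) = 0 ⇔ 4*x^2 + 4*x - 32 = 0.
  Factor: 4*x^2 + 4*x - 32 = 4*(x^2 + x - 8); x^2 + x - 8 = 0 has no rational roots; quadratic formula: x = (-1 ± √33)/2.
  ⇒ x = -sqrt(33)/2 - 1/2 ≈ -3.3723, -1/2 + sqrt(33)/2 ≈ 2.3723

f''(x) = 4*(-4*x^2*(2*x + 1) + (6*x + 1)*(x^2 + 8))/(x^2 + 8)^3
Second-derivative test at each critical point:
  f''(-3.3723) = -0.0612 < 0 → local maximum
  f''(2.3723) = 0.1237 > 0 → local minimum

Critical points: x = -sqrt(33)/2 - 1/2 ≈ -3.3723 (local maximum); x = -1/2 + sqrt(33)/2 ≈ 2.3723 (local minimum)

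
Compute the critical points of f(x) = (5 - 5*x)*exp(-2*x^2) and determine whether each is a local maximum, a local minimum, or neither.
f'(x) = 5*(4*x*(x - 1) - 1)*exp(-2*x^2)

Solve f'(x) = 0:
  f'(x) = (20*x^2 - 20*x - 5)·exp(-2*x^2) and exp(-2*x^2) > 0 for every x, so f'(x) = 0 ⇔ 20*x^2 - 20*x - 5 = 0.
  Factor: 20*x^2 - 20*x - 5 = 5*(4*x^2 - 4*x - 1); 4*x^2 - 4*x - 1 = 0 has no rational roots; quadratic formula: x = (4 ± √32)/8.
  ⇒ x = 1/2 - sqrt(2)/2 ≈ -0.2071, 1/2 + sqrt(2)/2 ≈ 1.2071

f''(x) = 20*(4*x^2*(1 - x) + 3*x - 1)*exp(-2*x^2)
Second-derivative test at each critical point:
  f''(-0.2071) = -25.9590 < 0 → local maximum
  f''(1.2071) = 1.5343 > 0 → local minimum

Critical points: x = 1/2 - sqrt(2)/2 ≈ -0.2071 (local maximum); x = 1/2 + sqrt(2)/2 ≈ 1.2071 (local minimum)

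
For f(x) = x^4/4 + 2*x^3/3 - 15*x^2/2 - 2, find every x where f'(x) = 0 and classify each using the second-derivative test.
f'(x) = x*(x^2 + 2*x - 15)

Solve f'(x) = 0:
  Factor: x^3 + 2*x^2 - 15*x = x*(x - 3)*(x + 5) = 0.
  ⇒ x = -5, 0, 3

f''(x) = 3*x^2 + 4*x - 15
Second-derivative test at each critical point:
  f''(-5) = 40 > 0 → local minimum
  f''(0) = -15 < 0 → local maximum
  f''(3) = 24 > 0 → local minimum

Critical points: x = -5 (local minimum); x = 0 (local maximum); x = 3 (local minimum)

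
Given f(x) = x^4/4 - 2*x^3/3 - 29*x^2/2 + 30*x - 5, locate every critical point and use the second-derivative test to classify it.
f'(x) = x^3 - 2*x^2 - 29*x + 30

Solve f'(x) = 0:
  Factor: x^3 - 2*x^2 - 29*x + 30 = (x - 6)*(x - 1)*(x + 5) = 0.
  ⇒ x = -5, 1, 6

f''(x) = 3*x^2 - 4*x - 29
Second-derivative test at each critical point:
  f''(-5) = 66 > 0 → local minimum
  f''(1) = -30 < 0 → local maximum
  f''(6) = 55 > 0 → local minimum

Critical points: x = -5 (local minimum); x = 1 (local maximum); x = 6 (local minimum)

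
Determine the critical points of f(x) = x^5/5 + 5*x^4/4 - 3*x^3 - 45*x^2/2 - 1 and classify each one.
f'(x) = x*(x^3 + 5*x^2 - 9*x - 45)

Solve f'(x) = 0:
  Factor: x^4 + 5*x^3 - 9*x^2 - 45*x = x*(x - 3)*(x + 3)*(x + 5) = 0.
  ⇒ x = -5, -3, 0, 3

f''(x) = 4*x^3 + 15*x^2 - 18*x - 45
Second-derivative test at each critical point:
  f''(-5) = -80 < 0 → local maximum
  f''(-3) = 36 > 0 → local minimum
  f''(0) = -45 < 0 → local maximum
  f''(3) = 144 > 0 → local minimum

Critical points: x = -5 (local maximum); x = -3 (local minimum); x = 0 (local maximum); x = 3 (local minimum)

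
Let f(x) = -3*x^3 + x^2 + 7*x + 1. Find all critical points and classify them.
f'(x) = -9*x^2 + 2*x + 7

Solve f'(x) = 0:
  Factor: -9*x^2 + 2*x + 7 = -(x - 1)*(9*x + 7) = 0.
  ⇒ x = -7/9, 1

f''(x) = 2 - 18*x
Second-derivative test at each critical point:
  f''(-7/9) = 16 > 0 → local minimum
  f''(1) = -16 < 0 → local maximum

Critical points: x = -7/9 (local minimum); x = 1 (local maximum)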